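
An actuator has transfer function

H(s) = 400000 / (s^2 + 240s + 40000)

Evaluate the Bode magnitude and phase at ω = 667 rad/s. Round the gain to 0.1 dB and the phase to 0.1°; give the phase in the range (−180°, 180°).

-0.7 dB, -158.4°

At s = jω = j667:
quadratic: (j667)² + 240·j667 + 40000 = -404889 + j160080 → |·| ≈ 4.3539e+05, ∠ ≈ 158.43°
|H| = 400000 / 4.3539e+05 ≈ 0.91872
Gain = 20 log₁₀(0.91872) ≈ -0.74 dB
∠H = 0.00° − 158.43° = -158.43°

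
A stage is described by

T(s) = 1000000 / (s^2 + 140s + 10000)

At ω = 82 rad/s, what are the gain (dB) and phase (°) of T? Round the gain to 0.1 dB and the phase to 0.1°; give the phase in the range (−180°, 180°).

At s = jω = j82:
quadratic: (j82)² + 140·j82 + 10000 = 3276 + j11480 → |·| ≈ 11938, ∠ ≈ 74.07°
|T| = 1000000 / 11938 ≈ 83.766
Gain = 20 log₁₀(83.766) ≈ 38.46 dB
∠T = 0.00° − 74.07° = -74.07°

38.5 dB, -74.1°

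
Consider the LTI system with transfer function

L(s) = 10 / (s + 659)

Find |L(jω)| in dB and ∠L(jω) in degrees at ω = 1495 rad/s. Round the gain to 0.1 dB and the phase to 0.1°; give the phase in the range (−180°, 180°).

At s = jω = j1495:
pole (s+659): 659 + j1495 → |·| = √(659²+1495²) = √2669306 ≈ 1633.8, ∠ = arctan(1495/659) ≈ 66.21°
|L| = 10 / 1633.8 ≈ 0.0061207
Gain = 20 log₁₀(0.0061207) ≈ -44.26 dB
∠L = 0.00° − 66.21° = -66.21°

-44.3 dB, -66.2°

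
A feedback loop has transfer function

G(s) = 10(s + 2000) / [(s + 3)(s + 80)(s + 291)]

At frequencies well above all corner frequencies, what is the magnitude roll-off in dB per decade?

-40 dB/decade

Each pole contributes −20 dB/decade at high frequency; each zero contributes +20 dB/decade.
Net: 1 zero(s) − 3 pole(s) → -40 dB/decade.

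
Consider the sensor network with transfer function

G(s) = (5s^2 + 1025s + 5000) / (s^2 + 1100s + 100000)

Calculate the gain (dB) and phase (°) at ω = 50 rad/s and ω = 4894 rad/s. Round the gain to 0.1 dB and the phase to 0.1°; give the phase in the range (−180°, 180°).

Substitute s = j50:
Numerator: 5(j50)^2 + 1025(j50) + 5000 = -7500 + j51250
Denominator: (j50)^2 + 1100(j50) + 100000 = 97500 + j55000
|N| = √(7500² + 51250²) ≈ 51796, ∠N ≈ 98.33°
|D| = √(97500² + 55000²) ≈ 1.1194e+05, ∠D ≈ 29.43°
|G| = 51796 / 1.1194e+05 ≈ 0.46271
Gain = 20 log₁₀(0.46271) ≈ -6.69 dB
∠G = 98.33° − 29.43° = 68.90°

Substitute s = j4894:
Numerator: 5(j4894)^2 + 1025(j4894) + 5000 = -119751180 + j5016350
Denominator: (j4894)^2 + 1100(j4894) + 100000 = -23851236 + j5383400
|N| = √(119751180² + 5016350²) ≈ 1.1986e+08, ∠N ≈ 177.60°
|D| = √(23851236² + 5383400²) ≈ 2.4451e+07, ∠D ≈ 167.28°
|G| = 1.1986e+08 / 2.4451e+07 ≈ 4.902
Gain = 20 log₁₀(4.902) ≈ 13.81 dB
∠G = 177.60° − 167.28° = 10.32°

ω = 50: -6.7 dB, 68.9°; ω = 4894: 13.8 dB, 10.3°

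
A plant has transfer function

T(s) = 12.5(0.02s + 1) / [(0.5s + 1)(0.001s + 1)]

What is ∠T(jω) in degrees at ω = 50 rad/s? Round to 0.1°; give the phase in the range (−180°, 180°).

-45.6°

At ω = 50 rad/s:
zero (1 + j50·0.02) = 1 + j1 → |·| ≈ 1.4142, ∠ ≈ 45.00°
pole (1 + j50·0.5) = 1 + j25 → |·| ≈ 25.02, ∠ ≈ 87.71°
pole (1 + j50·0.001) = 1 + j0.05 → |·| ≈ 1.0012, ∠ ≈ 2.86°
∠T = (45.00°) − (87.71° + 2.86°) = -45.57°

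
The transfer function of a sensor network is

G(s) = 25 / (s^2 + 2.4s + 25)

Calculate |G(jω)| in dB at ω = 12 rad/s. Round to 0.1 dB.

-13.8 dB

At s = jω = j12:
quadratic: (j12)² + 2.4·j12 + 25 = -119 + j28.8 → |·| ≈ 122.44, ∠ ≈ 166.40°
|G| = 25 / 122.44 ≈ 0.20418
Gain = 20 log₁₀(0.20418) ≈ -13.80 dB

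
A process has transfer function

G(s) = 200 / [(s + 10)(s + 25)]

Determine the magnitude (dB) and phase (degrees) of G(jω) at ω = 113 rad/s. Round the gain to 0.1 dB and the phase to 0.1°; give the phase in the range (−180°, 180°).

At s = jω = j113:
pole (s+10): 10 + j113 → |·| = √(10²+113²) = √12869 ≈ 113.44, ∠ = arctan(113/10) ≈ 84.94°
pole (s+25): 25 + j113 → |·| = √(25²+113²) = √13394 ≈ 115.73, ∠ = arctan(113/25) ≈ 77.52°
|G| = 200 / 13128 ≈ 0.015235
Gain = 20 log₁₀(0.015235) ≈ -36.34 dB
∠G = 0.00° − 162.46° = -162.46°

-36.3 dB, -162.5°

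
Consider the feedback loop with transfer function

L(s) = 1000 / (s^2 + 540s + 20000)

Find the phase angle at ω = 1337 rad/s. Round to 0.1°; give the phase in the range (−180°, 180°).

-157.8°

Substitute s = j1337:
Numerator: 1000 = 1000 + j0
Denominator: (j1337)^2 + 540(j1337) + 20000 = -1767569 + j721980
|N| = √(1000² + 0²) ≈ 1000, ∠N ≈ 0.00°
|D| = √(1767569² + 721980²) ≈ 1.9093e+06, ∠D ≈ 157.78°
∠L = 0.00° − 157.78° = -157.78°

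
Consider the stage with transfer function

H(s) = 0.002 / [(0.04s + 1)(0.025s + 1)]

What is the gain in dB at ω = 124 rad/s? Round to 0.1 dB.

At ω = 124 rad/s:
pole (1 + j124·0.04) = 1 + j4.96 → |·| ≈ 5.0598, ∠ ≈ 78.60°
pole (1 + j124·0.025) = 1 + j3.1 → |·| ≈ 3.2573, ∠ ≈ 72.12°
|H| = 0.002 · 1 / (5.0598 · 3.2573) ≈ 0.00012135
Gain = 20 log₁₀(0.00012135) ≈ -78.32 dB

-78.3 dB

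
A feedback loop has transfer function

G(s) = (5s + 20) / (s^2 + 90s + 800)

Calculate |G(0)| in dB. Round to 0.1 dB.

G(0) = 20 / 800 = 0.025
20 log₁₀(0.025) ≈ -32.04 dB

-32.0 dB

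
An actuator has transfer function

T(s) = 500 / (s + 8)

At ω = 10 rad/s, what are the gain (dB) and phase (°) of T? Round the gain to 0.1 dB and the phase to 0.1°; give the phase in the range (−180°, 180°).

31.8 dB, -51.3°

Substitute s = j10:
Numerator: 500 = 500 + j0
Denominator: (j10) + 8 = 8 + j10
|N| = √(500² + 0²) ≈ 500, ∠N ≈ 0.00°
|D| = √(8² + 10²) ≈ 12.806, ∠D ≈ 51.34°
|T| = 500 / 12.806 ≈ 39.044
Gain = 20 log₁₀(39.044) ≈ 31.83 dB
∠T = 0.00° − 51.34° = -51.34°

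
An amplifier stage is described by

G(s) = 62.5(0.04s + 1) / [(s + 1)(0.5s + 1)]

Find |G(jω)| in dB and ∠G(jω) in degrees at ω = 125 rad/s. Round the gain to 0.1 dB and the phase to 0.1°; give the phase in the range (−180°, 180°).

At ω = 125 rad/s:
zero (1 + j125·0.04) = 1 + j5 → |·| ≈ 5.099, ∠ ≈ 78.69°
pole (1 + j125·1) = 1 + j125 → |·| ≈ 125, ∠ ≈ 89.54°
pole (1 + j125·0.5) = 1 + j62.5 → |·| ≈ 62.508, ∠ ≈ 89.08°
|G| = 62.5 · 5.099 / (125 · 62.508) ≈ 0.040787
Gain = 20 log₁₀(0.040787) ≈ -27.79 dB
∠G = (78.69°) − (89.54° + 89.08°) = -99.93°

-27.8 dB, -99.9°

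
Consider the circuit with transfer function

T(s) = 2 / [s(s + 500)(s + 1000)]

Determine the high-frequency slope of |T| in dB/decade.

Each pole contributes −20 dB/decade at high frequency; each zero contributes +20 dB/decade.
Net: 0 zero(s) − 3 pole(s) → -60 dB/decade.

-60 dB/decade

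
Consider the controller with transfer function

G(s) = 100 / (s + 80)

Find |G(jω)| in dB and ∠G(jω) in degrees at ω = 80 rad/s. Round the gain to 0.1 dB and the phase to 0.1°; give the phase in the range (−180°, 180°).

-1.1 dB, -45.0°

Substitute s = j80:
Numerator: 100 = 100 + j0
Denominator: (j80) + 80 = 80 + j80
|N| = √(100² + 0²) ≈ 100, ∠N ≈ 0.00°
|D| = √(80² + 80²) ≈ 113.14, ∠D ≈ 45.00°
|G| = 100 / 113.14 ≈ 0.88386
Gain = 20 log₁₀(0.88386) ≈ -1.07 dB
∠G = 0.00° − 45.00° = -45.00°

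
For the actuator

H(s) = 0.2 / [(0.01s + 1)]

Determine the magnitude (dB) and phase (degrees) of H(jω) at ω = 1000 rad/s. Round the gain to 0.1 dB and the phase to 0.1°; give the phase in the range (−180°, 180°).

-34.0 dB, -84.3°

At ω = 1000 rad/s:
pole (1 + j1000·0.01) = 1 + j10 → |·| ≈ 10.05, ∠ ≈ 84.29°
|H| = 0.2 · 1 / (10.05) ≈ 0.0199
Gain = 20 log₁₀(0.0199) ≈ -34.02 dB
∠H = (0°) − (84.29°) = -84.29°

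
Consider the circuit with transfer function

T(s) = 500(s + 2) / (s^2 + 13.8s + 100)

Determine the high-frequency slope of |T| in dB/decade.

Each pole contributes −20 dB/decade at high frequency; each zero contributes +20 dB/decade.
Net: 1 zero(s) − 2 pole(s) → -20 dB/decade.

-20 dB/decade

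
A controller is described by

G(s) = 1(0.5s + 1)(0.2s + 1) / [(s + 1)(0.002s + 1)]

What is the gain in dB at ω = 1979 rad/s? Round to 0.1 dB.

33.7 dB

At ω = 1979 rad/s:
zero (1 + j1979·0.5) = 1 + j989.5 → |·| ≈ 989.5, ∠ ≈ 89.94°
zero (1 + j1979·0.2) = 1 + j395.8 → |·| ≈ 395.8, ∠ ≈ 89.86°
pole (1 + j1979·1) = 1 + j1979 → |·| ≈ 1979, ∠ ≈ 89.97°
pole (1 + j1979·0.002) = 1 + j3.958 → |·| ≈ 4.0824, ∠ ≈ 75.82°
|G| = 1 · 989.5 · 395.8 / (1979 · 4.0824) ≈ 48.476
Gain = 20 log₁₀(48.476) ≈ 33.71 dB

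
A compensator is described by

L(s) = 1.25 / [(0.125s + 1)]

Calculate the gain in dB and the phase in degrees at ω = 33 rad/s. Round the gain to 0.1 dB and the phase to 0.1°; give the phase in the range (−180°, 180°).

-10.6 dB, -76.4°

At ω = 33 rad/s:
pole (1 + j33·0.125) = 1 + j4.125 → |·| ≈ 4.2445, ∠ ≈ 76.37°
|L| = 1.25 · 1 / (4.2445) ≈ 0.2945
Gain = 20 log₁₀(0.2945) ≈ -10.62 dB
∠L = (0°) − (76.37°) = -76.37°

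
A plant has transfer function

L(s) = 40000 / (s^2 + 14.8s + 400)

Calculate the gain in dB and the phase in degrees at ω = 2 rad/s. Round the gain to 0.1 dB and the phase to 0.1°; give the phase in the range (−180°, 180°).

40.1 dB, -4.3°

At s = jω = j2:
quadratic: (j2)² + 14.8·j2 + 400 = 396 + j29.6 → |·| ≈ 397.1, ∠ ≈ 4.27°
|L| = 40000 / 397.1 ≈ 100.73
Gain = 20 log₁₀(100.73) ≈ 40.06 dB
∠L = 0.00° − 4.27° = -4.27°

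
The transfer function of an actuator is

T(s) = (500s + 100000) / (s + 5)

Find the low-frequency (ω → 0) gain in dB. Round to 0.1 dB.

T(0) = 100000 / 5 = 20000
20 log₁₀(20000) ≈ 86.02 dB

86.0 dB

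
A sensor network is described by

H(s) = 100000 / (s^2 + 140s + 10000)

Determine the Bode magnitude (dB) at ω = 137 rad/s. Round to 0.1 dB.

13.5 dB

At s = jω = j137:
quadratic: (j137)² + 140·j137 + 10000 = -8769 + j19180 → |·| ≈ 21090, ∠ ≈ 114.57°
|H| = 100000 / 21090 ≈ 4.7416
Gain = 20 log₁₀(4.7416) ≈ 13.52 dB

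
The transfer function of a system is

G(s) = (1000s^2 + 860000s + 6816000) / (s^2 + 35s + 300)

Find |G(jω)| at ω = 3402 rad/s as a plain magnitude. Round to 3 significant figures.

1.03e+03

Substitute s = j3402:
Numerator: 1000(j3402)^2 + 860000(j3402) + 6816000 = -11566788000 + j2925720000
Denominator: (j3402)^2 + 35(j3402) + 300 = -11573304 + j119070
|N| = √(11566788000² + 2925720000²) ≈ 1.1931e+10, ∠N ≈ 165.81°
|D| = √(11573304² + 119070²) ≈ 1.1574e+07, ∠D ≈ 179.41°
|G| = 1.1931e+10 / 1.1574e+07 ≈ 1030.8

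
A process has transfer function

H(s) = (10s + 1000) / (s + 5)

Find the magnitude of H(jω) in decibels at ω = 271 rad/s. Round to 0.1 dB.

Substitute s = j271:
Numerator: 10(j271) + 1000 = 1000 + j2710
Denominator: (j271) + 5 = 5 + j271
|N| = √(1000² + 2710²) ≈ 2888.6, ∠N ≈ 69.75°
|D| = √(5² + 271²) ≈ 271.05, ∠D ≈ 88.94°
|H| = 2888.6 / 271.05 ≈ 10.657
Gain = 20 log₁₀(10.657) ≈ 20.55 dB

20.6 dB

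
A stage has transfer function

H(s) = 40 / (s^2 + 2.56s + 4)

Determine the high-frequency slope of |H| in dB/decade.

Each pole contributes −20 dB/decade at high frequency; each zero contributes +20 dB/decade.
Net: 0 zero(s) − 2 pole(s) → -40 dB/decade.

-40 dB/decade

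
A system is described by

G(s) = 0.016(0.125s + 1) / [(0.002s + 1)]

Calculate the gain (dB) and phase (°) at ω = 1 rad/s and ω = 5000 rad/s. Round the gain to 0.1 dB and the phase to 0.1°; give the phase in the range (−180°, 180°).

At ω = 1 rad/s:
zero (1 + j1·0.125) = 1 + j0.125 → |·| ≈ 1.0078, ∠ ≈ 7.13°
pole (1 + j1·0.002) = 1 + j0.002 → |·| ≈ 1, ∠ ≈ 0.11°
|G| = 0.016 · 1.0078 / (1) ≈ 0.016125
Gain = 20 log₁₀(0.016125) ≈ -35.85 dB
∠G = (7.13°) − (0.11°) = 7.02°

At ω = 5000 rad/s:
zero (1 + j5000·0.125) = 1 + j625 → |·| ≈ 625, ∠ ≈ 89.91°
pole (1 + j5000·0.002) = 1 + j10 → |·| ≈ 10.05, ∠ ≈ 84.29°
|G| = 0.016 · 625 / (10.05) ≈ 0.99502
Gain = 20 log₁₀(0.99502) ≈ -0.04 dB
∠G = (89.91°) − (84.29°) = 5.62°

ω = 1: -35.9 dB, 7.0°; ω = 5000: -0.0 dB, 5.6°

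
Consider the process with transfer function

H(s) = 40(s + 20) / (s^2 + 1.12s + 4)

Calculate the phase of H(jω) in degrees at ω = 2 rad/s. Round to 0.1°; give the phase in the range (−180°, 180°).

-84.3°

At s = jω = j2:
zero (s+20): 20 + j2 → |·| = √(20²+2²) = √404 ≈ 20.1, ∠ = arctan(2/20) ≈ 5.71°
quadratic: (j2)² + 1.12·j2 + 4 = 0 + j2.24 → |·| ≈ 2.24, ∠ ≈ 90.00°
∠H = 5.71° − 90.00° = -84.29°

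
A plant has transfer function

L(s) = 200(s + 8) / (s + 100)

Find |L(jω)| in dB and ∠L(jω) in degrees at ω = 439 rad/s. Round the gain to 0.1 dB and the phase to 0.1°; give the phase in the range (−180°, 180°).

At s = jω = j439:
zero (s+8): 8 + j439 → |·| = √(8²+439²) = √192785 ≈ 439.07, ∠ = arctan(439/8) ≈ 88.96°
pole (s+100): 100 + j439 → |·| = √(100²+439²) = √202721 ≈ 450.25, ∠ = arctan(439/100) ≈ 77.17°
|L| = 200 · 439.07 / 450.25 ≈ 195.03
Gain = 20 log₁₀(195.03) ≈ 45.80 dB
∠L = 88.96° − 77.17° = 11.79°

45.8 dB, 11.8°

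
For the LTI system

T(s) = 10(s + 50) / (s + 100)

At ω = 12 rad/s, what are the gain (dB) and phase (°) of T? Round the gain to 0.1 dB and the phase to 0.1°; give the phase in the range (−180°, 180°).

14.2 dB, 6.7°

At s = jω = j12:
zero (s+50): 50 + j12 → |·| = √(50²+12²) = √2644 ≈ 51.42, ∠ = arctan(12/50) ≈ 13.50°
pole (s+100): 100 + j12 → |·| = √(100²+12²) = √10144 ≈ 100.72, ∠ = arctan(12/100) ≈ 6.84°
|T| = 10 · 51.42 / 100.72 ≈ 5.1052
Gain = 20 log₁₀(5.1052) ≈ 14.16 dB
∠T = 13.50° − 6.84° = 6.66°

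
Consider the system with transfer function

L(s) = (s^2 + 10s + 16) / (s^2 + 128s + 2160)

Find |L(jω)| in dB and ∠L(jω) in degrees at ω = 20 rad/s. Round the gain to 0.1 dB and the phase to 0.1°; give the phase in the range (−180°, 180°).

Substitute s = j20:
Numerator: (j20)^2 + 10(j20) + 16 = -384 + j200
Denominator: (j20)^2 + 128(j20) + 2160 = 1760 + j2560
|N| = √(384² + 200²) ≈ 432.96, ∠N ≈ 152.49°
|D| = √(1760² + 2560²) ≈ 3106.6, ∠D ≈ 55.49°
|L| = 432.96 / 3106.6 ≈ 0.13937
Gain = 20 log₁₀(0.13937) ≈ -17.12 dB
∠L = 152.49° − 55.49° = 97.00°

-17.1 dB, 97.0°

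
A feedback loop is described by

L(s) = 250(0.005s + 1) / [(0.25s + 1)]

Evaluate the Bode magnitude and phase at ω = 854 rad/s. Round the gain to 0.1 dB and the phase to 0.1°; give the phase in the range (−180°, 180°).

14.2 dB, -12.9°

At ω = 854 rad/s:
zero (1 + j854·0.005) = 1 + j4.27 → |·| ≈ 4.3855, ∠ ≈ 76.82°
pole (1 + j854·0.25) = 1 + j213.5 → |·| ≈ 213.5, ∠ ≈ 89.73°
|L| = 250 · 4.3855 / (213.5) ≈ 5.1352
Gain = 20 log₁₀(5.1352) ≈ 14.21 dB
∠L = (76.82°) − (89.73°) = -12.91°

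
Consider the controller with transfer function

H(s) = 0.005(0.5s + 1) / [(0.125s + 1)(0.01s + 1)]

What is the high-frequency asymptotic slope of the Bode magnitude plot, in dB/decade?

Each pole contributes −20 dB/decade at high frequency; each zero contributes +20 dB/decade.
Net: 1 zero(s) − 2 pole(s) → -20 dB/decade.

-20 dB/decade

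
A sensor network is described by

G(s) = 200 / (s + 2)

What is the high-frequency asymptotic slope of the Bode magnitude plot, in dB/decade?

Each pole contributes −20 dB/decade at high frequency; each zero contributes +20 dB/decade.
Net: 0 zero(s) − 1 pole(s) → -20 dB/decade.

-20 dB/decade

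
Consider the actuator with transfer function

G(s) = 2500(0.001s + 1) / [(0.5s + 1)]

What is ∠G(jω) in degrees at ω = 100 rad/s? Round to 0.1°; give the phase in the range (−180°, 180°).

-83.1°

At ω = 100 rad/s:
zero (1 + j100·0.001) = 1 + j0.1 → |·| ≈ 1.005, ∠ ≈ 5.71°
pole (1 + j100·0.5) = 1 + j50 → |·| ≈ 50.01, ∠ ≈ 88.85°
∠G = (5.71°) − (88.85°) = -83.14°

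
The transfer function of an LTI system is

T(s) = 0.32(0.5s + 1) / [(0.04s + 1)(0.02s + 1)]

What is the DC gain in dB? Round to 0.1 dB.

T(0) = 0.32 · 1 / 1 = 0.32
20 log₁₀(0.32) ≈ -9.90 dB

-9.9 dB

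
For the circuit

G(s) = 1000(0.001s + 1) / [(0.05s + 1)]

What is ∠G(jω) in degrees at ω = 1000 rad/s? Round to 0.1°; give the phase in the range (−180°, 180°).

-43.9°

At ω = 1000 rad/s:
zero (1 + j1000·0.001) = 1 + j1 → |·| ≈ 1.4142, ∠ ≈ 45.00°
pole (1 + j1000·0.05) = 1 + j50 → |·| ≈ 50.01, ∠ ≈ 88.85°
∠G = (45.00°) − (88.85°) = -43.85°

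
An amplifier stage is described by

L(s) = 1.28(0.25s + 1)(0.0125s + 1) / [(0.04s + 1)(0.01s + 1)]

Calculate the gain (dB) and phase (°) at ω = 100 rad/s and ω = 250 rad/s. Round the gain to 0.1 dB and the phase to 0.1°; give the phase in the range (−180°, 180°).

At ω = 100 rad/s:
zero (1 + j100·0.25) = 1 + j25 → |·| ≈ 25.02, ∠ ≈ 87.71°
zero (1 + j100·0.0125) = 1 + j1.25 → |·| ≈ 1.6008, ∠ ≈ 51.34°
pole (1 + j100·0.04) = 1 + j4 → |·| ≈ 4.1231, ∠ ≈ 75.96°
pole (1 + j100·0.01) = 1 + j1 → |·| ≈ 1.4142, ∠ ≈ 45.00°
|L| = 1.28 · 25.02 · 1.6008 / (4.1231 · 1.4142) ≈ 8.7922
Gain = 20 log₁₀(8.7922) ≈ 18.88 dB
∠L = (87.71° + 51.34°) − (75.96° + 45.00°) = 18.09°

At ω = 250 rad/s:
zero (1 + j250·0.25) = 1 + j62.5 → |·| ≈ 62.508, ∠ ≈ 89.08°
zero (1 + j250·0.0125) = 1 + j3.125 → |·| ≈ 3.2811, ∠ ≈ 72.26°
pole (1 + j250·0.04) = 1 + j10 → |·| ≈ 10.05, ∠ ≈ 84.29°
pole (1 + j250·0.01) = 1 + j2.5 → |·| ≈ 2.6926, ∠ ≈ 68.20°
|L| = 1.28 · 62.508 · 3.2811 / (10.05 · 2.6926) ≈ 9.7012
Gain = 20 log₁₀(9.7012) ≈ 19.74 dB
∠L = (89.08° + 72.26°) − (84.29° + 68.20°) = 8.85°

ω = 100: 18.9 dB, 18.1°; ω = 250: 19.7 dB, 8.9°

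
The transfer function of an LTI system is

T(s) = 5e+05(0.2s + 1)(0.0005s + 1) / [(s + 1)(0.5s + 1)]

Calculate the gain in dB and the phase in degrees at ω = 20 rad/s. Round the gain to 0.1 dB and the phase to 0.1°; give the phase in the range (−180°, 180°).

80.2 dB, -94.9°

At ω = 20 rad/s:
zero (1 + j20·0.2) = 1 + j4 → |·| ≈ 4.1231, ∠ ≈ 75.96°
zero (1 + j20·0.0005) = 1 + j0.01 → |·| ≈ 1, ∠ ≈ 0.57°
pole (1 + j20·1) = 1 + j20 → |·| ≈ 20.025, ∠ ≈ 87.14°
pole (1 + j20·0.5) = 1 + j10 → |·| ≈ 10.05, ∠ ≈ 84.29°
|T| = 5e+05 · 4.1231 · 1 / (20.025 · 10.05) ≈ 10244
Gain = 20 log₁₀(10244) ≈ 80.21 dB
∠T = (75.96° + 0.57°) − (87.14° + 84.29°) = -94.90°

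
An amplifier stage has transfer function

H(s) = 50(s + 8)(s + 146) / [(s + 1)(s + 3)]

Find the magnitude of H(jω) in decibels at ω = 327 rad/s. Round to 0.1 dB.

At s = jω = j327:
zero (s+8): 8 + j327 → |·| = √(8²+327²) = √106993 ≈ 327.1, ∠ = arctan(327/8) ≈ 88.60°
zero (s+146): 146 + j327 → |·| = √(146²+327²) = √128245 ≈ 358.11, ∠ = arctan(327/146) ≈ 65.94°
pole (s+1): 1 + j327 → |·| = √(1²+327²) = √106930 ≈ 327, ∠ = arctan(327/1) ≈ 89.82°
pole (s+3): 3 + j327 → |·| = √(3²+327²) = √106938 ≈ 327.01, ∠ = arctan(327/3) ≈ 89.47°
|H| = 50 · 1.1714e+05 / 1.0693e+05 ≈ 54.774
Gain = 20 log₁₀(54.774) ≈ 34.77 dB

34.8 dB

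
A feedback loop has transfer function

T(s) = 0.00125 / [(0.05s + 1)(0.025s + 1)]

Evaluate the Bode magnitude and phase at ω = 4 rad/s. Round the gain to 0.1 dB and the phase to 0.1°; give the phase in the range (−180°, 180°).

-58.3 dB, -17.0°

At ω = 4 rad/s:
pole (1 + j4·0.05) = 1 + j0.2 → |·| ≈ 1.0198, ∠ ≈ 11.31°
pole (1 + j4·0.025) = 1 + j0.1 → |·| ≈ 1.005, ∠ ≈ 5.71°
|T| = 0.00125 · 1 / (1.0198 · 1.005) ≈ 0.0012196
Gain = 20 log₁₀(0.0012196) ≈ -58.28 dB
∠T = (0°) − (11.31° + 5.71°) = -17.02°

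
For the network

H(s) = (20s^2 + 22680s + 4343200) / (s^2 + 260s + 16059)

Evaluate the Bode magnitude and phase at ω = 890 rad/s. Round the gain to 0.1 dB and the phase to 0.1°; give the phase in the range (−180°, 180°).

Substitute s = j890:
Numerator: 20(j890)^2 + 22680(j890) + 4343200 = -11498800 + j20185200
Denominator: (j890)^2 + 260(j890) + 16059 = -776041 + j231400
|N| = √(11498800² + 20185200²) ≈ 2.3231e+07, ∠N ≈ 119.67°
|D| = √(776041² + 231400²) ≈ 8.0981e+05, ∠D ≈ 163.40°
|H| = 2.3231e+07 / 8.0981e+05 ≈ 28.687
Gain = 20 log₁₀(28.687) ≈ 29.15 dB
∠H = 119.67° − 163.40° = -43.73°

29.2 dB, -43.7°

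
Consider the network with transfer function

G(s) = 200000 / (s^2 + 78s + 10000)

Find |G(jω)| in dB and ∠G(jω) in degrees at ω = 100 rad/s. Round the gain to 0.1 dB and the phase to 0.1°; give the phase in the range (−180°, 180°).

At s = jω = j100:
quadratic: (j100)² + 78·j100 + 10000 = 0 + j7800 → |·| ≈ 7800, ∠ ≈ 90.00°
|G| = 200000 / 7800 ≈ 25.641
Gain = 20 log₁₀(25.641) ≈ 28.18 dB
∠G = 0.00° − 90.00° = -90.00°

28.2 dB, -90.0°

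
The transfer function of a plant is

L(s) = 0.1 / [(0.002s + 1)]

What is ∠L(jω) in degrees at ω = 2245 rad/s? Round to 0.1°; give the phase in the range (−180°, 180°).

At ω = 2245 rad/s:
pole (1 + j2245·0.002) = 1 + j4.49 → |·| ≈ 4.6, ∠ ≈ 77.44°
∠L = (0°) − (77.44°) = -77.44°

-77.4°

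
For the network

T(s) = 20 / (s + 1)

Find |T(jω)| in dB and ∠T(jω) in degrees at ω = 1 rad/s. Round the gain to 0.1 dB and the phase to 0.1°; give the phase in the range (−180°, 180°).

At s = jω = j1:
pole (s+1): 1 + j1 → |·| = √(1²+1²) = √2 ≈ 1.4142, ∠ = arctan(1/1) ≈ 45.00°
|T| = 20 / 1.4142 ≈ 14.142
Gain = 20 log₁₀(14.142) ≈ 23.01 dB
∠T = 0.00° − 45.00° = -45.00°

23.0 dB, -45.0°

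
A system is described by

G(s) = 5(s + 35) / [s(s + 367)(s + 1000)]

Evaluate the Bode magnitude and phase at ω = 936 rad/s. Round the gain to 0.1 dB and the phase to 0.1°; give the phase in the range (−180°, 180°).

At s = jω = j936:
zero (s+35): 35 + j936 → |·| = √(35²+936²) = √877321 ≈ 936.65, ∠ = arctan(936/35) ≈ 87.86°
pole (s+367): 367 + j936 → |·| = √(367²+936²) = √1010785 ≈ 1005.4, ∠ = arctan(936/367) ≈ 68.59°
pole (s+1000): 1000 + j936 → |·| = √(1000²+936²) = √1876096 ≈ 1369.7, ∠ = arctan(936/1000) ≈ 43.11°
pole at origin: |s| = 936, ∠ = 90.00° (in denominator)
|G| = 5 · 936.65 / 1.289e+09 ≈ 3.6332e-06
Gain = 20 log₁₀(3.6332e-06) ≈ -108.79 dB
∠G = 87.86° − 201.70° = -113.84°

-108.8 dB, -113.8°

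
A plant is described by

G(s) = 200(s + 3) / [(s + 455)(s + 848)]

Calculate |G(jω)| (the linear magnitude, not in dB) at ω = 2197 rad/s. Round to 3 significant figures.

0.0832

At s = jω = j2197:
zero (s+3): 3 + j2197 → |·| = √(3²+2197²) = √4826818 ≈ 2197, ∠ = arctan(2197/3) ≈ 89.92°
pole (s+455): 455 + j2197 → |·| = √(455²+2197²) = √5033834 ≈ 2243.6, ∠ = arctan(2197/455) ≈ 78.30°
pole (s+848): 848 + j2197 → |·| = √(848²+2197²) = √5545913 ≈ 2355, ∠ = arctan(2197/848) ≈ 68.89°
|G| = 200 · 2197 / 5.2837e+06 ≈ 0.083161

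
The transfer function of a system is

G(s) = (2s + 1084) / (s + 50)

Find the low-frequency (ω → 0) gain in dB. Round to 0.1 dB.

G(0) = 1084 / 50 = 21.68
20 log₁₀(21.68) ≈ 26.72 dB

26.7 dB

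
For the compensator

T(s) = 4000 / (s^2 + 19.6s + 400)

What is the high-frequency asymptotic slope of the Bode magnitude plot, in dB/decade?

-40 dB/decade

Each pole contributes −20 dB/decade at high frequency; each zero contributes +20 dB/decade.
Net: 0 zero(s) − 2 pole(s) → -40 dB/decade.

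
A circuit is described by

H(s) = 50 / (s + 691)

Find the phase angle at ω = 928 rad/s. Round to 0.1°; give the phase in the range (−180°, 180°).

Substitute s = j928:
Numerator: 50 = 50 + j0
Denominator: (j928) + 691 = 691 + j928
|N| = √(50² + 0²) ≈ 50, ∠N ≈ 0.00°
|D| = √(691² + 928²) ≈ 1157, ∠D ≈ 53.33°
∠H = 0.00° − 53.33° = -53.33°

-53.3°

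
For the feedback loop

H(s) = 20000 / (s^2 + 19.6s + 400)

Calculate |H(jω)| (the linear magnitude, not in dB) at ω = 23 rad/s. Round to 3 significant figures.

42.7

At s = jω = j23:
quadratic: (j23)² + 19.6·j23 + 400 = -129 + j450.8 → |·| ≈ 468.89, ∠ ≈ 105.97°
|H| = 20000 / 468.89 ≈ 42.654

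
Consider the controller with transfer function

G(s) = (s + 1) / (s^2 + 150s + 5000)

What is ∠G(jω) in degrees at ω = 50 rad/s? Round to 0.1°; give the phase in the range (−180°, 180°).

17.3°

Substitute s = j50:
Numerator: (j50) + 1 = 1 + j50
Denominator: (j50)^2 + 150(j50) + 5000 = 2500 + j7500
|N| = √(1² + 50²) ≈ 50.01, ∠N ≈ 88.85°
|D| = √(2500² + 7500²) ≈ 7905.7, ∠D ≈ 71.57°
∠G = 88.85° − 71.57° = 17.28°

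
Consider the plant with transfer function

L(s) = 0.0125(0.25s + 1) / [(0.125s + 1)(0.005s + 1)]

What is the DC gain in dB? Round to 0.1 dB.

-38.1 dB

L(0) = 0.0125 · 1 / 1 = 0.0125
20 log₁₀(0.0125) ≈ -38.06 dB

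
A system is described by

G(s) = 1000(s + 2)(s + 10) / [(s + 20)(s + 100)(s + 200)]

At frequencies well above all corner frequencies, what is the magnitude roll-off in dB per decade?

Each pole contributes −20 dB/decade at high frequency; each zero contributes +20 dB/decade.
Net: 2 zero(s) − 3 pole(s) → -20 dB/decade.

-20 dB/decade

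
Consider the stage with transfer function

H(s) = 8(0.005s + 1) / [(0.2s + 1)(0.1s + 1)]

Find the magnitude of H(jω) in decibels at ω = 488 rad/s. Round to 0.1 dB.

-47.1 dB

At ω = 488 rad/s:
zero (1 + j488·0.005) = 1 + j2.44 → |·| ≈ 2.637, ∠ ≈ 67.71°
pole (1 + j488·0.2) = 1 + j97.6 → |·| ≈ 97.605, ∠ ≈ 89.41°
pole (1 + j488·0.1) = 1 + j48.8 → |·| ≈ 48.81, ∠ ≈ 88.83°
|H| = 8 · 2.637 / (97.605 · 48.81) ≈ 0.0044281
Gain = 20 log₁₀(0.0044281) ≈ -47.08 dB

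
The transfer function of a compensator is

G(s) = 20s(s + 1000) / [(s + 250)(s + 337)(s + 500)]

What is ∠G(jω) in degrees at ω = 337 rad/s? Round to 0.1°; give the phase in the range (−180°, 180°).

At s = jω = j337:
zero (s+1000): 1000 + j337 → |·| = √(1000²+337²) = √1113569 ≈ 1055.3, ∠ = arctan(337/1000) ≈ 18.62°
zero at origin: s = j337 → |·| = 337, ∠ = 90.00°
pole (s+250): 250 + j337 → |·| = √(250²+337²) = √176069 ≈ 419.61, ∠ = arctan(337/250) ≈ 53.43°
pole (s+337): 337 + j337 → |·| = √(337²+337²) = √227138 ≈ 476.59, ∠ = arctan(337/337) ≈ 45.00°
pole (s+500): 500 + j337 → |·| = √(500²+337²) = √363569 ≈ 602.97, ∠ = arctan(337/500) ≈ 33.98°
∠G = 108.62° − 132.41° = -23.79°

-23.8°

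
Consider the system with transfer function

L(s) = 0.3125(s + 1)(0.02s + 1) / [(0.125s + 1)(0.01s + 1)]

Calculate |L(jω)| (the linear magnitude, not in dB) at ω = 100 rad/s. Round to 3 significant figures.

At ω = 100 rad/s:
zero (1 + j100·1) = 1 + j100 → |·| ≈ 100, ∠ ≈ 89.43°
zero (1 + j100·0.02) = 1 + j2 → |·| ≈ 2.2361, ∠ ≈ 63.43°
pole (1 + j100·0.125) = 1 + j12.5 → |·| ≈ 12.54, ∠ ≈ 85.43°
pole (1 + j100·0.01) = 1 + j1 → |·| ≈ 1.4142, ∠ ≈ 45.00°
|L| = 0.3125 · 100 · 2.2361 / (12.54 · 1.4142) ≈ 3.9403

3.94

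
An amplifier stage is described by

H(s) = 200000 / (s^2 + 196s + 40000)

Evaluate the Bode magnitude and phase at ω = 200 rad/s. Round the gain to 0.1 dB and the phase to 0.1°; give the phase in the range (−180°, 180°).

14.2 dB, -90.0°

At s = jω = j200:
quadratic: (j200)² + 196·j200 + 40000 = 0 + j39200 → |·| ≈ 39200, ∠ ≈ 90.00°
|H| = 200000 / 39200 ≈ 5.102
Gain = 20 log₁₀(5.102) ≈ 14.15 dB
∠H = 0.00° − 90.00° = -90.00°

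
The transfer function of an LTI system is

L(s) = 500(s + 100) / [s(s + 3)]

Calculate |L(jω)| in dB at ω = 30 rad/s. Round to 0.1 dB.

35.2 dB

At s = jω = j30:
zero (s+100): 100 + j30 → |·| = √(100²+30²) = √10900 ≈ 104.4, ∠ = arctan(30/100) ≈ 16.70°
pole (s+3): 3 + j30 → |·| = √(3²+30²) = √909 ≈ 30.15, ∠ = arctan(30/3) ≈ 84.29°
pole at origin: |s| = 30, ∠ = 90.00° (in denominator)
|L| = 500 · 104.4 / 904.5 ≈ 57.711
Gain = 20 log₁₀(57.711) ≈ 35.23 dB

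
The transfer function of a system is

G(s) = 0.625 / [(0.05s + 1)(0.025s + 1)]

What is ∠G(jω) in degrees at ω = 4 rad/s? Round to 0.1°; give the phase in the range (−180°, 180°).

At ω = 4 rad/s:
pole (1 + j4·0.05) = 1 + j0.2 → |·| ≈ 1.0198, ∠ ≈ 11.31°
pole (1 + j4·0.025) = 1 + j0.1 → |·| ≈ 1.005, ∠ ≈ 5.71°
∠G = (0°) − (11.31° + 5.71°) = -17.02°

-17.0°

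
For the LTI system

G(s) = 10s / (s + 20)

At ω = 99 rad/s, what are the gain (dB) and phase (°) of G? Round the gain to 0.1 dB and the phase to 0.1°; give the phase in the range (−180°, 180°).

19.8 dB, 11.4°

At s = jω = j99:
zero at origin: s = j99 → |·| = 99, ∠ = 90.00°
pole (s+20): 20 + j99 → |·| = √(20²+99²) = √10201 ≈ 101, ∠ = arctan(99/20) ≈ 78.58°
|G| = 10 · 99 / 101 ≈ 9.802
Gain = 20 log₁₀(9.802) ≈ 19.83 dB
∠G = 90.00° − 78.58° = 11.42°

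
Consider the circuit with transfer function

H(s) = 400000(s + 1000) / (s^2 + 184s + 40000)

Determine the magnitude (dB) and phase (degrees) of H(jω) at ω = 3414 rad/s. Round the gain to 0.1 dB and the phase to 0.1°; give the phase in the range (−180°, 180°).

41.8 dB, -103.2°

At s = jω = j3414:
zero (s+1000): 1000 + j3414 → |·| = √(1000²+3414²) = √12655396 ≈ 3557.4, ∠ = arctan(3414/1000) ≈ 73.67°
quadratic: (j3414)² + 184·j3414 + 40000 = -11615396 + j628176 → |·| ≈ 1.1632e+07, ∠ ≈ 176.90°
|H| = 400000 · 3557.4 / 1.1632e+07 ≈ 122.33
Gain = 20 log₁₀(122.33) ≈ 41.75 dB
∠H = 73.67° − 176.90° = -103.23°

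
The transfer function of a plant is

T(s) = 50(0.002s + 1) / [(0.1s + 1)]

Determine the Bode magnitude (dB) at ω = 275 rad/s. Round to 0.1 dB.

6.3 dB

At ω = 275 rad/s:
zero (1 + j275·0.002) = 1 + j0.55 → |·| ≈ 1.1413, ∠ ≈ 28.81°
pole (1 + j275·0.1) = 1 + j27.5 → |·| ≈ 27.518, ∠ ≈ 87.92°
|T| = 50 · 1.1413 / (27.518) ≈ 2.0737
Gain = 20 log₁₀(2.0737) ≈ 6.33 dB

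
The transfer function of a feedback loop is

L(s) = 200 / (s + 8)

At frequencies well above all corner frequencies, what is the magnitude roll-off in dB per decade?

-20 dB/decade

Each pole contributes −20 dB/decade at high frequency; each zero contributes +20 dB/decade.
Net: 0 zero(s) − 1 pole(s) → -20 dB/decade.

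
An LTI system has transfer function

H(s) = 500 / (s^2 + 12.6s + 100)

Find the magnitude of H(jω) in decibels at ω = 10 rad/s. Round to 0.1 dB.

At s = jω = j10:
quadratic: (j10)² + 12.6·j10 + 100 = 0 + j126 → |·| ≈ 126, ∠ ≈ 90.00°
|H| = 500 / 126 ≈ 3.9683
Gain = 20 log₁₀(3.9683) ≈ 11.97 dB

12.0 dB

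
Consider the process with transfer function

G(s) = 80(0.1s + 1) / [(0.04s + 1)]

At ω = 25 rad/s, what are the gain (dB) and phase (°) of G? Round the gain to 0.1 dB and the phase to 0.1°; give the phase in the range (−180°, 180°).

At ω = 25 rad/s:
zero (1 + j25·0.1) = 1 + j2.5 → |·| ≈ 2.6926, ∠ ≈ 68.20°
pole (1 + j25·0.04) = 1 + j1 → |·| ≈ 1.4142, ∠ ≈ 45.00°
|G| = 80 · 2.6926 / (1.4142) ≈ 152.32
Gain = 20 log₁₀(152.32) ≈ 43.66 dB
∠G = (68.20°) − (45.00°) = 23.20°

43.7 dB, 23.2°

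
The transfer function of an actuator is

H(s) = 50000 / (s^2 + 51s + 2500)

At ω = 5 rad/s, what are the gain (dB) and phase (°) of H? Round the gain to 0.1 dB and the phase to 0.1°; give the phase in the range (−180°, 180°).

At s = jω = j5:
quadratic: (j5)² + 51·j5 + 2500 = 2475 + j255 → |·| ≈ 2488.1, ∠ ≈ 5.88°
|H| = 50000 / 2488.1 ≈ 20.096
Gain = 20 log₁₀(20.096) ≈ 26.06 dB
∠H = 0.00° − 5.88° = -5.88°

26.1 dB, -5.9°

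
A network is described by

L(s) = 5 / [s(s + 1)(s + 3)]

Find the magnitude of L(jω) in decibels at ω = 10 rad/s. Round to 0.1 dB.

At s = jω = j10:
pole (s+1): 1 + j10 → |·| = √(1²+10²) = √101 ≈ 10.05, ∠ = arctan(10/1) ≈ 84.29°
pole (s+3): 3 + j10 → |·| = √(3²+10²) = √109 ≈ 10.44, ∠ = arctan(10/3) ≈ 73.30°
pole at origin: |s| = 10, ∠ = 90.00° (in denominator)
|L| = 5 / 1049.2 ≈ 0.0047655
Gain = 20 log₁₀(0.0047655) ≈ -46.44 dB

-46.4 dB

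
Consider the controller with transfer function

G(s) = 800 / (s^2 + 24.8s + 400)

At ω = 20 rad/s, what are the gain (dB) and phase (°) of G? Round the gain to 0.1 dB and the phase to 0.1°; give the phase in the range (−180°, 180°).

4.2 dB, -90.0°

At s = jω = j20:
quadratic: (j20)² + 24.8·j20 + 400 = 0 + j496 → |·| ≈ 496, ∠ ≈ 90.00°
|G| = 800 / 496 ≈ 1.6129
Gain = 20 log₁₀(1.6129) ≈ 4.15 dB
∠G = 0.00° − 90.00° = -90.00°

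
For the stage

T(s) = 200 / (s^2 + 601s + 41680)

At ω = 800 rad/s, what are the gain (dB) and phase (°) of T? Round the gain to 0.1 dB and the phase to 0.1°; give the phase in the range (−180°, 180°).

Substitute s = j800:
Numerator: 200 = 200 + j0
Denominator: (j800)^2 + 601(j800) + 41680 = -598320 + j480800
|N| = √(200² + 0²) ≈ 200, ∠N ≈ 0.00°
|D| = √(598320² + 480800²) ≈ 7.6756e+05, ∠D ≈ 141.22°
|T| = 200 / 7.6756e+05 ≈ 0.00026057
Gain = 20 log₁₀(0.00026057) ≈ -71.68 dB
∠T = 0.00° − 141.22° = -141.22°

-71.7 dB, -141.2°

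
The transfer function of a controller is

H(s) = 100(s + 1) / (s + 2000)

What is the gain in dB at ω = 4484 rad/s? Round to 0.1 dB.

39.2 dB

At s = jω = j4484:
zero (s+1): 1 + j4484 → |·| = √(1²+4484²) = √20106257 ≈ 4484, ∠ = arctan(4484/1) ≈ 89.99°
pole (s+2000): 2000 + j4484 → |·| = √(2000²+4484²) = √24106256 ≈ 4909.8, ∠ = arctan(4484/2000) ≈ 65.96°
|H| = 100 · 4484 / 4909.8 ≈ 91.328
Gain = 20 log₁₀(91.328) ≈ 39.21 dB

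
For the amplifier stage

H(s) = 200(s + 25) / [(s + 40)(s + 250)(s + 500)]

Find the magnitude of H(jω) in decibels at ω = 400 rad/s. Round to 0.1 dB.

At s = jω = j400:
zero (s+25): 25 + j400 → |·| = √(25²+400²) = √160625 ≈ 400.78, ∠ = arctan(400/25) ≈ 86.42°
pole (s+40): 40 + j400 → |·| = √(40²+400²) = √161600 ≈ 402, ∠ = arctan(400/40) ≈ 84.29°
pole (s+250): 250 + j400 → |·| = √(250²+400²) = √222500 ≈ 471.7, ∠ = arctan(400/250) ≈ 57.99°
pole (s+500): 500 + j400 → |·| = √(500²+400²) = √410000 ≈ 640.31, ∠ = arctan(400/500) ≈ 38.66°
|H| = 200 · 400.78 / 1.2142e+08 ≈ 0.00066015
Gain = 20 log₁₀(0.00066015) ≈ -63.61 dB

-63.6 dB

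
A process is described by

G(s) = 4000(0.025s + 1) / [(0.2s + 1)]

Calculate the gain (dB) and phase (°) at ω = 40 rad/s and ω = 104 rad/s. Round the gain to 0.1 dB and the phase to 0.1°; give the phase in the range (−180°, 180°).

ω = 40: 56.9 dB, -37.9°; ω = 104: 54.6 dB, -18.3°

At ω = 40 rad/s:
zero (1 + j40·0.025) = 1 + j1 → |·| ≈ 1.4142, ∠ ≈ 45.00°
pole (1 + j40·0.2) = 1 + j8 → |·| ≈ 8.0623, ∠ ≈ 82.87°
|G| = 4000 · 1.4142 / (8.0623) ≈ 701.64
Gain = 20 log₁₀(701.64) ≈ 56.92 dB
∠G = (45.00°) − (82.87°) = -37.87°

At ω = 104 rad/s:
zero (1 + j104·0.025) = 1 + j2.6 → |·| ≈ 2.7857, ∠ ≈ 68.96°
pole (1 + j104·0.2) = 1 + j20.8 → |·| ≈ 20.824, ∠ ≈ 87.25°
|G| = 4000 · 2.7857 / (20.824) ≈ 535.09
Gain = 20 log₁₀(535.09) ≈ 54.57 dB
∠G = (68.96°) − (87.25°) = -18.29°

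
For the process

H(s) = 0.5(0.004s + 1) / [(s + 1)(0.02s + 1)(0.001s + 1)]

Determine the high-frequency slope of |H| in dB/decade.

-40 dB/decade

Each pole contributes −20 dB/decade at high frequency; each zero contributes +20 dB/decade.
Net: 1 zero(s) − 3 pole(s) → -40 dB/decade.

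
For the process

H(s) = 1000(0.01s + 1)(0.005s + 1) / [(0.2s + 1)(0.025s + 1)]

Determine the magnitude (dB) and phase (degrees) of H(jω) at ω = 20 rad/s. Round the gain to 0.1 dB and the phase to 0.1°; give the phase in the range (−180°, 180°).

At ω = 20 rad/s:
zero (1 + j20·0.01) = 1 + j0.2 → |·| ≈ 1.0198, ∠ ≈ 11.31°
zero (1 + j20·0.005) = 1 + j0.1 → |·| ≈ 1.005, ∠ ≈ 5.71°
pole (1 + j20·0.2) = 1 + j4 → |·| ≈ 4.1231, ∠ ≈ 75.96°
pole (1 + j20·0.025) = 1 + j0.5 → |·| ≈ 1.118, ∠ ≈ 26.57°
|H| = 1000 · 1.0198 · 1.005 / (4.1231 · 1.118) ≈ 222.34
Gain = 20 log₁₀(222.34) ≈ 46.94 dB
∠H = (11.31° + 5.71°) − (75.96° + 26.57°) = -85.51°

46.9 dB, -85.5°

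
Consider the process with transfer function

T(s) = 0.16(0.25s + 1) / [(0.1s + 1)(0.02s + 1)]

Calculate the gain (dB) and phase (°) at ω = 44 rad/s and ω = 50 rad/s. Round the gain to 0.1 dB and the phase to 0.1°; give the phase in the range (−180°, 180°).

ω = 44: -10.6 dB, -33.7°; ω = 50: -11.1 dB, -38.3°

At ω = 44 rad/s:
zero (1 + j44·0.25) = 1 + j11 → |·| ≈ 11.045, ∠ ≈ 84.81°
pole (1 + j44·0.1) = 1 + j4.4 → |·| ≈ 4.5122, ∠ ≈ 77.20°
pole (1 + j44·0.02) = 1 + j0.88 → |·| ≈ 1.3321, ∠ ≈ 41.35°
|T| = 0.16 · 11.045 / (4.5122 · 1.3321) ≈ 0.29401
Gain = 20 log₁₀(0.29401) ≈ -10.63 dB
∠T = (84.81°) − (77.20° + 41.35°) = -33.74°

At ω = 50 rad/s:
zero (1 + j50·0.25) = 1 + j12.5 → |·| ≈ 12.54, ∠ ≈ 85.43°
pole (1 + j50·0.1) = 1 + j5 → |·| ≈ 5.099, ∠ ≈ 78.69°
pole (1 + j50·0.02) = 1 + j1 → |·| ≈ 1.4142, ∠ ≈ 45.00°
|T| = 0.16 · 12.54 / (5.099 · 1.4142) ≈ 0.27824
Gain = 20 log₁₀(0.27824) ≈ -11.11 dB
∠T = (85.43°) − (78.69° + 45.00°) = -38.26°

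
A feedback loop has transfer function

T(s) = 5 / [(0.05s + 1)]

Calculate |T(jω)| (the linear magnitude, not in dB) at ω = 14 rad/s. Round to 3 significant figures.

At ω = 14 rad/s:
pole (1 + j14·0.05) = 1 + j0.7 → |·| ≈ 1.2207, ∠ ≈ 34.99°
|T| = 5 · 1 / (1.2207) ≈ 4.096

4.10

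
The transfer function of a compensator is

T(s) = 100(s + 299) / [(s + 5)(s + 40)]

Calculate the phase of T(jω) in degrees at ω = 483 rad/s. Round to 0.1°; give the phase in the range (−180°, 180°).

At s = jω = j483:
zero (s+299): 299 + j483 → |·| = √(299²+483²) = √322690 ≈ 568.06, ∠ = arctan(483/299) ≈ 58.24°
pole (s+5): 5 + j483 → |·| = √(5²+483²) = √233314 ≈ 483.03, ∠ = arctan(483/5) ≈ 89.41°
pole (s+40): 40 + j483 → |·| = √(40²+483²) = √234889 ≈ 484.65, ∠ = arctan(483/40) ≈ 85.27°
∠T = 58.24° − 174.68° = -116.44°

-116.4°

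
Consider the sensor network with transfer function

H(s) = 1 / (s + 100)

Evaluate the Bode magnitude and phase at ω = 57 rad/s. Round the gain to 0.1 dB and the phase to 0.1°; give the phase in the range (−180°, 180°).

-41.2 dB, -29.7°

Substitute s = j57:
Numerator: 1 = 1 + j0
Denominator: (j57) + 100 = 100 + j57
|N| = √(1² + 0²) ≈ 1, ∠N ≈ 0.00°
|D| = √(100² + 57²) ≈ 115.1, ∠D ≈ 29.68°
|H| = 1 / 115.1 ≈ 0.0086881
Gain = 20 log₁₀(0.0086881) ≈ -41.22 dB
∠H = 0.00° − 29.68° = -29.68°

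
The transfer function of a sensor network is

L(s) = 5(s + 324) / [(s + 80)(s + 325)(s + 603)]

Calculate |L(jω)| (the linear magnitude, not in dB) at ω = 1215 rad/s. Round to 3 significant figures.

3.03e-06

At s = jω = j1215:
zero (s+324): 324 + j1215 → |·| = √(324²+1215²) = √1581201 ≈ 1257.5, ∠ = arctan(1215/324) ≈ 75.07°
pole (s+80): 80 + j1215 → |·| = √(80²+1215²) = √1482625 ≈ 1217.6, ∠ = arctan(1215/80) ≈ 86.23°
pole (s+325): 325 + j1215 → |·| = √(325²+1215²) = √1581850 ≈ 1257.7, ∠ = arctan(1215/325) ≈ 75.02°
pole (s+603): 603 + j1215 → |·| = √(603²+1215²) = √1839834 ≈ 1356.4, ∠ = arctan(1215/603) ≈ 63.60°
|L| = 5 · 1257.5 / 2.0772e+09 ≈ 3.0269e-06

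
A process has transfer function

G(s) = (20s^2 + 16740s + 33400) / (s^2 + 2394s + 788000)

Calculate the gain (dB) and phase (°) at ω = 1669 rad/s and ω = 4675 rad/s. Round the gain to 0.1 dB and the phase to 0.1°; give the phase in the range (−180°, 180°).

ω = 1669: 22.9 dB, 36.8°; ω = 4675: 25.4 dB, 17.8°

Substitute s = j1669:
Numerator: 20(j1669)^2 + 16740(j1669) + 33400 = -55677820 + j27939060
Denominator: (j1669)^2 + 2394(j1669) + 788000 = -1997561 + j3995586
|N| = √(55677820² + 27939060²) ≈ 6.2295e+07, ∠N ≈ 153.35°
|D| = √(1997561² + 3995586²) ≈ 4.4671e+06, ∠D ≈ 116.56°
|G| = 6.2295e+07 / 4.4671e+06 ≈ 13.945
Gain = 20 log₁₀(13.945) ≈ 22.89 dB
∠G = 153.35° − 116.56° = 36.79°

Substitute s = j4675:
Numerator: 20(j4675)^2 + 16740(j4675) + 33400 = -437079100 + j78259500
Denominator: (j4675)^2 + 2394(j4675) + 788000 = -21067625 + j11191950
|N| = √(437079100² + 78259500²) ≈ 4.4403e+08, ∠N ≈ 169.85°
|D| = √(21067625² + 11191950²) ≈ 2.3856e+07, ∠D ≈ 152.02°
|G| = 4.4403e+08 / 2.3856e+07 ≈ 18.613
Gain = 20 log₁₀(18.613) ≈ 25.40 dB
∠G = 169.85° − 152.02° = 17.83°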